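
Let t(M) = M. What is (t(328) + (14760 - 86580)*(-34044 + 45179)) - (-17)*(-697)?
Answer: -799727221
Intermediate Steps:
(t(328) + (14760 - 86580)*(-34044 + 45179)) - (-17)*(-697) = (328 + (14760 - 86580)*(-34044 + 45179)) - (-17)*(-697) = (328 - 71820*11135) - 1*11849 = (328 - 799715700) - 11849 = -799715372 - 11849 = -799727221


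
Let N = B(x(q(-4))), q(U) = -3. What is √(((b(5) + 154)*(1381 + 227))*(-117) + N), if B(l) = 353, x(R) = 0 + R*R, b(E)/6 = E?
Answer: I*√34616671 ≈ 5883.6*I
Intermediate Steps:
b(E) = 6*E
x(R) = R² (x(R) = 0 + R² = R²)
N = 353
√(((b(5) + 154)*(1381 + 227))*(-117) + N) = √(((6*5 + 154)*(1381 + 227))*(-117) + 353) = √(((30 + 154)*1608)*(-117) + 353) = √((184*1608)*(-117) + 353) = √(295872*(-117) + 353) = √(-34617024 + 353) = √(-34616671) = I*√34616671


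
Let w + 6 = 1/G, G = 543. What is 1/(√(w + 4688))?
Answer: √1380483561/2542327 ≈ 0.014615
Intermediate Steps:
w = -3257/543 (w = -6 + 1/543 = -3257/543 ≈ -5.9982)
1/(√(w + 4688)) = 1/(√(-3257/543 + 4688)) = 1/(√(2542327/543)) = 1/(√1380483561/543) = √1380483561/2542327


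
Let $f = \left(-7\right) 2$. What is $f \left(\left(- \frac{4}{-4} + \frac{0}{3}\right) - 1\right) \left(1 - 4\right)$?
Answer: $0$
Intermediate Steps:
$f = -14$
$f \left(\left(- \frac{4}{-4} + \frac{0}{3}\right) - 1\right) \left(1 - 4\right) = - 14 \left(\left(- \frac{4}{-4} + \frac{0}{3}\right) - 1\right) \left(1 - 4\right) = - 14 \left(\left(\left(-4\right) \left(- \frac{1}{4}\right) + 0 \cdot \frac{1}{3}\right) - 1\right) \left(-3\right) = - 14 \left(\left(1 + 0\right) - 1\right) \left(-3\right) = - 14 \left(1 - 1\right) \left(-3\right) = - 14 \cdot 0 \left(-3\right) = \left(-14\right) 0 = 0$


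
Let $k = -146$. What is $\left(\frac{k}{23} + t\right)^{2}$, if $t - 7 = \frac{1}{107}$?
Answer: $\frac{2650384}{6056521} \approx 0.43761$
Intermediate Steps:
$t = \frac{750}{107}$ ($t = 7 + \frac{1}{107} = \frac{750}{107} \approx 7.0093$)
$\left(\frac{k}{23} + t\right)^{2} = \left(- \frac{146}{23} + \frac{750}{107}\right)^{2} = \left(\frac{1628}{2461}\right)^{2} = \frac{2650384}{6056521}$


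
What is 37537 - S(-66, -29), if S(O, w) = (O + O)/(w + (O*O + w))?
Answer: 80667079/2149 ≈ 37537.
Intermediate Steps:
S(O, w) = 2*O/(O**2 + 2*w) (S(O, w) = (2*O)/(w + (O**2 + w)) = (2*O)/(w + (w + O**2)) = (2*O)/(O**2 + 2*w) = 2*O/(O**2 + 2*w))
37537 - S(-66, -29) = 37537 - 2*(-66)/((-66)**2 + 2*(-29)) = 37537 - 2*(-66)/(4356 - 58) = 37537 - 2*(-66)/4298 = 37537 - 1*(-66/2149) = 37537 + 66/2149 = 80667079/2149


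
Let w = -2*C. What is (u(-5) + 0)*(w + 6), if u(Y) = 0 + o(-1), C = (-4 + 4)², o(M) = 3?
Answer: 18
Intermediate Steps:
C = 0 (C = 0² = 0)
u(Y) = 3 (u(Y) = 0 + 3 = 3)
w = 0 (w = -2*0 = 0)
(u(-5) + 0)*(w + 6) = (3 + 0)*(0 + 6) = 3*6 = 18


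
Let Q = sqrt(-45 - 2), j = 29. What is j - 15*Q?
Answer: 29 - 15*I*sqrt(47) ≈ 29.0 - 102.83*I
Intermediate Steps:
Q = I*sqrt(47) (Q = sqrt(-47) = I*sqrt(47) ≈ 6.8557*I)
j - 15*Q = 29 - 15*I*sqrt(47)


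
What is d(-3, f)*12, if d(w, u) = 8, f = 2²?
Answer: 96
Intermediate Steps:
f = 4
d(-3, f)*12 = 8*12 = 96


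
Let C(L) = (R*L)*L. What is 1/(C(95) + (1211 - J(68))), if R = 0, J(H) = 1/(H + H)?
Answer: 136/164695 ≈ 0.00082577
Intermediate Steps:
J(H) = 1/(2*H)
C(L) = 0 (C(L) = (0*L)*L = 0*L = 0)
1/(C(95) + (1211 - J(68))) = 1/(0 + (1211 - 1/(2*68))) = 1/(0 + (1211 - 1*1/136)) = 1/(0 + (1211 - 1/136)) = 1/(0 + 164695/136) = 1/(164695/136) = 136/164695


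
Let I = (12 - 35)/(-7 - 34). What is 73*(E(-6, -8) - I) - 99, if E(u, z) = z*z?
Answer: 185814/41 ≈ 4532.0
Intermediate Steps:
E(u, z) = z²
I = 23/41 (I = -23/(-41) = -23*(-1/41) = 23/41 ≈ 0.56098)
73*(E(-6, -8) - I) - 99 = 73*((-8)² - 1*23/41) - 99 = 73*(64 - 23/41) - 99 = 73*(2601/41) - 99 = 189873/41 - 99 = 185814/41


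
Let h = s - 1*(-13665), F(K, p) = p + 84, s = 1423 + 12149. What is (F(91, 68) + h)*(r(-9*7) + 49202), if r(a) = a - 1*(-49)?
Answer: 1347210132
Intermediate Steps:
s = 13572
F(K, p) = 84 + p
r(a) = 49 + a (r(a) = a + 49 = 49 + a)
h = 27237 (h = 13572 - 1*(-13665) = 13572 + 13665 = 27237)
(F(91, 68) + h)*(r(-9*7) + 49202) = ((84 + 68) + 27237)*((49 - 9*7) + 49202) = (152 + 27237)*((49 - 63) + 49202) = 27389*(-14 + 49202) = 27389*49188 = 1347210132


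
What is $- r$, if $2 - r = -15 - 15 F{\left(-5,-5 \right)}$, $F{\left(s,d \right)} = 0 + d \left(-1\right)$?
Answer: $-92$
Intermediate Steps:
$F{\left(s,d \right)} = - d$ ($F{\left(s,d \right)} = 0 - d = - d$)
$r = 92$ ($r = 2 - \left(-15 - 15 \left(\left(-1\right) \left(-5\right)\right)\right) = 2 - \left(-15 - 75\right) = 2 - -90 = 2 + 90 = 92$)
$- r = \left(-1\right) 92 = -92$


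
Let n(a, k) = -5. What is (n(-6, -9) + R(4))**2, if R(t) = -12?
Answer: 289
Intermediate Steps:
(n(-6, -9) + R(4))**2 = (-5 - 12)**2 = (-17)**2 = 289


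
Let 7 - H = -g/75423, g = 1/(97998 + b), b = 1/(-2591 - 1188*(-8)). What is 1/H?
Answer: 1648260605775/11537824240648 ≈ 0.14286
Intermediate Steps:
b = 1/6913 (b = 1/(-2591 + 9504) = 1/6913 ≈ 0.00014465)
g = 6913/677460175 (g = 1/(97998 + 1/6913) = 1/(677460175/6913) = 6913/677460175 ≈ 1.0204e-5)
H = 11537824240648/1648260605775 (H = 7 - (-1*6913/677460175)/75423 = 7 - (-6913)/(677460175*75423) = 7 - 1*(-223/1648260605775) = 7 + 223/1648260605775 = 11537824240648/1648260605775 ≈ 7.0000)
1/H = 1/(11537824240648/1648260605775) = 1648260605775/11537824240648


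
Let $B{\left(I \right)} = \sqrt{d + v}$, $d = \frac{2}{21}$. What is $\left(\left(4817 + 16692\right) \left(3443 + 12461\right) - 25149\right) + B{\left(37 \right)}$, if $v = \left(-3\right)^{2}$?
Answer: $342053987 + \frac{\sqrt{4011}}{21} \approx 3.4205 \cdot 10^{8}$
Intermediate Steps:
$v = 9$
$d = \frac{2}{21}$ ($d = 2 \cdot \frac{1}{21} = \frac{2}{21} \approx 0.095238$)
$B{\left(I \right)} = \frac{\sqrt{4011}}{21}$ ($B{\left(I \right)} = \sqrt{\frac{2}{21} + 9} = \sqrt{\frac{191}{21}} = \frac{\sqrt{4011}}{21}$)
$\left(\left(4817 + 16692\right) \left(3443 + 12461\right) - 25149\right) + B{\left(37 \right)} = \left(\left(4817 + 16692\right) \left(3443 + 12461\right) - 25149\right) + \frac{\sqrt{4011}}{21} = \left(21509 \cdot 15904 - 25149\right) + \frac{\sqrt{4011}}{21} = \left(342079136 - 25149\right) + \frac{\sqrt{4011}}{21} = 342053987 + \frac{\sqrt{4011}}{21}$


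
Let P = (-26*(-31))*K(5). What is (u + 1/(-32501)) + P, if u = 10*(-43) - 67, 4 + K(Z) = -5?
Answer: -251915252/32501 ≈ -7751.0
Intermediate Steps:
K(Z) = -9 (K(Z) = -4 - 5 = -9)
u = -497 (u = -430 - 67 = -497)
P = -7254 (P = -26*(-31)*(-9) = 806*(-9) = -7254)
(u + 1/(-32501)) + P = (-497 + 1/(-32501)) - 7254 = (-497 - 1/32501) - 7254 = -16152998/32501 - 7254 = -251915252/32501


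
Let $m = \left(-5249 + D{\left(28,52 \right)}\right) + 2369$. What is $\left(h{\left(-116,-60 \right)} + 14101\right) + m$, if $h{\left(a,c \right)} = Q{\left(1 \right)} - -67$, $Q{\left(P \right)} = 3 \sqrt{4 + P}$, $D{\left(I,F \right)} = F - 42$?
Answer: $11298 + 3 \sqrt{5} \approx 11305.0$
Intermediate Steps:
$D{\left(I,F \right)} = -42 + F$
$h{\left(a,c \right)} = 67 + 3 \sqrt{5}$ ($h{\left(a,c \right)} = 3 \sqrt{4 + 1} - -67 = 3 \sqrt{5} + 67 = 67 + 3 \sqrt{5}$)
$m = -2870$ ($m = \left(-5249 + \left(-42 + 52\right)\right) + 2369 = \left(-5249 + 10\right) + 2369 = -5239 + 2369 = -2870$)
$\left(h{\left(-116,-60 \right)} + 14101\right) + m = \left(\left(67 + 3 \sqrt{5}\right) + 14101\right) - 2870 = \left(14168 + 3 \sqrt{5}\right) - 2870 = 11298 + 3 \sqrt{5}$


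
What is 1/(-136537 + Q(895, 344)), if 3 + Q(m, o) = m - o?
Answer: -1/135989 ≈ -7.3535e-6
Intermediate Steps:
Q(m, o) = -3 + m - o (Q(m, o) = -3 + (m - o) = -3 + m - o)
1/(-136537 + Q(895, 344)) = 1/(-136537 + (-3 + 895 - 1*344)) = 1/(-136537 + (-3 + 895 - 344)) = 1/(-136537 + 548) = 1/(-135989) = -1/135989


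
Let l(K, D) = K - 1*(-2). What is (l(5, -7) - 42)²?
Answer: 1225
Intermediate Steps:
l(K, D) = 2 + K (l(K, D) = K + 2 = 2 + K)
(l(5, -7) - 42)² = ((2 + 5) - 42)² = (7 - 42)² = (-35)² = 1225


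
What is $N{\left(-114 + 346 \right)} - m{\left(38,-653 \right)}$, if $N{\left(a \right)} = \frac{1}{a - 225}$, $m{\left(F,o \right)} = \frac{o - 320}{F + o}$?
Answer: $- \frac{6196}{4305} \approx -1.4393$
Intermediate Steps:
$m{\left(F,o \right)} = \frac{-320 + o}{F + o}$
$N{\left(a \right)} = \frac{1}{-225 + a}$
$N{\left(-114 + 346 \right)} - m{\left(38,-653 \right)} = \frac{1}{-225 + \left(-114 + 346\right)} - \frac{-320 - 653}{38 - 653} = \frac{1}{-225 + 232} - \frac{1}{-615} \left(-973\right) = \frac{1}{7} - \left(- \frac{1}{615}\right) \left(-973\right) = \frac{1}{7} - \frac{973}{615} = - \frac{6196}{4305}$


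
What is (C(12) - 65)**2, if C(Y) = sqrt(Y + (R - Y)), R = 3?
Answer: (65 - sqrt(3))**2 ≈ 4002.8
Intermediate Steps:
C(Y) = sqrt(3) (C(Y) = sqrt(Y + (3 - Y)) = sqrt(3))
(C(12) - 65)**2 = (sqrt(3) - 65)**2 = (-65 + sqrt(3))**2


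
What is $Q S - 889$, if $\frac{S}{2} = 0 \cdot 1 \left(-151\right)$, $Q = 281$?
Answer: $-889$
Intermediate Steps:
$S = 0$ ($S = 2 \cdot 0 \cdot 1 \left(-151\right) = 2 \cdot 0 \left(-151\right) = 2 \cdot 0 = 0$)
$Q S - 889 = 281 \cdot 0 - 889 = 0 - 889 = -889$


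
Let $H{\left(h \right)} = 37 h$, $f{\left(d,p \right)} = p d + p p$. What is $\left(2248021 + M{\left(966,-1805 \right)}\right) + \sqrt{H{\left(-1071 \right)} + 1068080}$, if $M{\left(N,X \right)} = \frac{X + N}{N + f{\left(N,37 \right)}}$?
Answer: $\frac{85597894778}{38077} + \sqrt{1028453} \approx 2.249 \cdot 10^{6}$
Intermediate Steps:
$f{\left(d,p \right)} = p^{2} + d p$ ($f{\left(d,p \right)} = d p + p^{2} = p^{2} + d p$)
$M{\left(N,X \right)} = \frac{N + X}{1369 + 38 N}$ ($M{\left(N,X \right)} = \frac{X + N}{N + 37 \left(N + 37\right)} = \frac{N + X}{N + 37 \left(37 + N\right)} = \frac{N + X}{N + \left(1369 + 37 N\right)} = \frac{N + X}{1369 + 38 N}$)
$\left(2248021 + M{\left(966,-1805 \right)}\right) + \sqrt{H{\left(-1071 \right)} + 1068080} = \left(2248021 + \frac{966 - 1805}{1369 + 38 \cdot 966}\right) + \sqrt{37 \left(-1071\right) + 1068080} = \left(2248021 + \frac{1}{1369 + 36708} \left(-839\right)\right) + \sqrt{-39627 + 1068080} = \left(2248021 + \frac{1}{38077} \left(-839\right)\right) + \sqrt{1028453} = \left(2248021 - \frac{839}{38077}\right) + \sqrt{1028453} = \frac{85597894778}{38077} + \sqrt{1028453}$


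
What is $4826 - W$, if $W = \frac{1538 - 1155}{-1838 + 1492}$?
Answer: $\frac{1670179}{346} \approx 4827.1$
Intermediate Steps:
$W = - \frac{383}{346}$ ($W = \frac{383}{-346} = 383 \left(- \frac{1}{346}\right) = - \frac{383}{346} \approx -1.1069$)
$4826 - W = 4826 - - \frac{383}{346} = 4826 + \frac{383}{346} = \frac{1670179}{346}$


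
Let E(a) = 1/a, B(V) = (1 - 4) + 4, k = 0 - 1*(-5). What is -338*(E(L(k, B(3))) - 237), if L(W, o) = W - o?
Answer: 160043/2 ≈ 80022.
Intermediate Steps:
k = 5 (k = 0 + 5 = 5)
B(V) = 1 (B(V) = -3 + 4 = 1)
-338*(E(L(k, B(3))) - 237) = -338*(1/(5 - 1*1) - 237) = -338*(1/(5 - 1) - 237) = -338*(1/4 - 237) = -338*(¼ - 237) = -338*(-947/4) = 160043/2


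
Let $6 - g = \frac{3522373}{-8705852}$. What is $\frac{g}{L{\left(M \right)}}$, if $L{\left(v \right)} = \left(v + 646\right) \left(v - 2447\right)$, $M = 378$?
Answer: $- \frac{55757485}{18444705574912} \approx -3.023 \cdot 10^{-6}$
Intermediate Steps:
$g = \frac{55757485}{8705852}$ ($g = 6 - \frac{3522373}{-8705852} = 6 - 3522373 \left(- \frac{1}{8705852}\right) = 6 - - \frac{3522373}{8705852} = 6 + \frac{3522373}{8705852} = \frac{55757485}{8705852} \approx 6.4046$)
$L{\left(v \right)} = \left(-2447 + v\right) \left(646 + v\right)$ ($L{\left(v \right)} = \left(646 + v\right) \left(-2447 + v\right) = \left(-2447 + v\right) \left(646 + v\right)$)
$\frac{g}{L{\left(M \right)}} = \frac{55757485}{8705852 \left(-1580762 + 378^{2} - 680778\right)} = \frac{55757485}{8705852 \left(-1580762 + 142884 - 680778\right)} = \frac{55757485}{8705852 \left(-2118656\right)} = \frac{55757485}{8705852} \left(- \frac{1}{2118656}\right) = - \frac{55757485}{18444705574912}$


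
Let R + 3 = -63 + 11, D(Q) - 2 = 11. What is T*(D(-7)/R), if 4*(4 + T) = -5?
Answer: 273/220 ≈ 1.2409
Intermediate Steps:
D(Q) = 13 (D(Q) = 2 + 11 = 13)
R = -55 (R = -3 + (-63 + 11) = -3 - 52 = -55)
T = -21/4 (T = -4 + (¼)*(-5) = -4 - 5/4 = -21/4 ≈ -5.2500)
T*(D(-7)/R) = -273/(4*(-55)) = -273*(-1)/(4*55) = -21/4*(-13/55) = 273/220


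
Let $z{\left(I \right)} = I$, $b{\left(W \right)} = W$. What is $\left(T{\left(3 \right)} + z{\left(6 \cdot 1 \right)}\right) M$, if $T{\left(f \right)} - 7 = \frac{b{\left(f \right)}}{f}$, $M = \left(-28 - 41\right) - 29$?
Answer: $-1372$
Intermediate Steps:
$M = -98$ ($M = -69 - 29 = -98$)
$T{\left(f \right)} = 8$ ($T{\left(f \right)} = 7 + \frac{f}{f} = 7 + 1 = 8$)
$\left(T{\left(3 \right)} + z{\left(6 \cdot 1 \right)}\right) M = \left(8 + 6 \cdot 1\right) \left(-98\right) = \left(8 + 6\right) \left(-98\right) = 14 \left(-98\right) = -1372$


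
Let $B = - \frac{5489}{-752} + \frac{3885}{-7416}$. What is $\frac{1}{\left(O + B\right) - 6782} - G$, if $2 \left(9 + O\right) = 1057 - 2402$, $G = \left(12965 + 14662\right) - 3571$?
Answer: $- \frac{41681932395400}{1732704197} \approx -24056.0$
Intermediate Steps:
$B = \frac{1574371}{232368}$ ($B = \left(-5489\right) \left(- \frac{1}{752}\right) + 3885 \left(- \frac{1}{7416}\right) = \frac{5489}{752} - \frac{1295}{2472} = \frac{1574371}{232368} \approx 6.7753$)
$G = 24056$ ($G = 27627 - 3571 = 24056$)
$O = - \frac{1363}{2}$ ($O = -9 + \frac{1057 - 2402}{2} = -9 + \frac{1}{2} \left(-1345\right) = -9 - \frac{1345}{2} = - \frac{1363}{2} \approx -681.5$)
$\frac{1}{\left(O + B\right) - 6782} - G = \frac{1}{\left(- \frac{1363}{2} + \frac{1574371}{232368}\right) - 6782} - 24056 = \frac{1}{- \frac{156784421}{232368} - 6782} - 24056 = \frac{1}{- \frac{1732704197}{232368}} - 24056 = - \frac{232368}{1732704197} - 24056 = - \frac{41681932395400}{1732704197}$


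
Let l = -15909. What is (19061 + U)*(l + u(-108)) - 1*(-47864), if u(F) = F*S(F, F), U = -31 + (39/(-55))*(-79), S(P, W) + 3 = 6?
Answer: -17037650803/55 ≈ -3.0978e+8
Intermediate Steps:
S(P, W) = 3 (S(P, W) = -3 + 6 = 3)
U = 1376/55 (U = -31 + (39*(-1/55))*(-79) = -31 - 39/55*(-79) = -31 + 3081/55 = 1376/55 ≈ 25.018)
u(F) = 3*F (u(F) = F*3 = 3*F)
(19061 + U)*(l + u(-108)) - 1*(-47864) = (19061 + 1376/55)*(-15909 + 3*(-108)) - 1*(-47864) = 1049731*(-15909 - 324)/55 + 47864 = (1049731/55)*(-16233) + 47864 = -17040283323/55 + 47864 = -17037650803/55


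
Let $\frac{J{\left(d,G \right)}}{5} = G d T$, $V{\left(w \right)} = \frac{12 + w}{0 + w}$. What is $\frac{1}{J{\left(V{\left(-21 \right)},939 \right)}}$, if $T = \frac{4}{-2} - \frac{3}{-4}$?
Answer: $- \frac{28}{70425} \approx -0.00039759$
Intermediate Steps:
$T = - \frac{5}{4}$ ($T = 4 \left(- \frac{1}{2}\right) - - \frac{3}{4} = -2 + \frac{3}{4} = - \frac{5}{4} \approx -1.25$)
$V{\left(w \right)} = \frac{12 + w}{w}$
$J{\left(d,G \right)} = - \frac{25 G d}{4}$ ($J{\left(d,G \right)} = 5 G d \left(- \frac{5}{4}\right) = 5 \left(- \frac{5 G d}{4}\right) = - \frac{25 G d}{4}$)
$\frac{1}{J{\left(V{\left(-21 \right)},939 \right)}} = \frac{1}{\left(- \frac{25}{4}\right) 939 \frac{12 - 21}{-21}} = \frac{1}{\left(- \frac{25}{4}\right) 939 \left(\left(- \frac{1}{21}\right) \left(-9\right)\right)} = \frac{1}{\left(- \frac{25}{4}\right) 939 \cdot \frac{3}{7}} = \frac{1}{- \frac{70425}{28}} = - \frac{28}{70425}$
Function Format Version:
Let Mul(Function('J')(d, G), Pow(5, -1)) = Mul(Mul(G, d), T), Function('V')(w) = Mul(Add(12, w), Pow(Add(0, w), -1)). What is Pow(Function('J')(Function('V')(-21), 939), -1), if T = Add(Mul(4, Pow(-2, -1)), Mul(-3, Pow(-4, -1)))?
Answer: Rational(-28, 70425) ≈ -0.00039759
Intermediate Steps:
T = Rational(-5, 4) (T = Add(Mul(4, Rational(-1, 2)), Mul(-3, Rational(-1, 4))) = Add(-2, Rational(3, 4)) = Rational(-5, 4) ≈ -1.2500)
Function('V')(w) = Mul(Pow(w, -1), Add(12, w)) (Function('V')(w) = Mul(Add(12, w), Pow(w, -1)) = Mul(Pow(w, -1), Add(12, w)))
Function('J')(d, G) = Mul(Rational(-25, 4), G, d) (Function('J')(d, G) = Mul(5, Mul(Mul(G, d), Rational(-5, 4))) = Mul(5, Mul(Rational(-5, 4), G, d)) = Mul(Rational(-25, 4), G, d))
Pow(Function('J')(Function('V')(-21), 939), -1) = Pow(Mul(Rational(-25, 4), 939, Mul(Pow(-21, -1), Add(12, -21))), -1) = Pow(Mul(Rational(-25, 4), 939, Mul(Rational(-1, 21), -9)), -1) = Pow(Mul(Rational(-25, 4), 939, Rational(3, 7)), -1) = Pow(Rational(-70425, 28), -1) = Rational(-28, 70425)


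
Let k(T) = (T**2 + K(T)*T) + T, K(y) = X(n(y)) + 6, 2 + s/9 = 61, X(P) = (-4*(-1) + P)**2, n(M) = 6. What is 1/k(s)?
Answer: 1/338778 ≈ 2.9518e-6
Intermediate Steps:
X(P) = (4 + P)**2
s = 531 (s = -18 + 9*61 = -18 + 549 = 531)
K(y) = 106 (K(y) = (4 + 6)**2 + 6 = 10**2 + 6 = 100 + 6 = 106)
k(T) = T**2 + 107*T (k(T) = (T**2 + 106*T) + T = T**2 + 107*T)
1/k(s) = 1/(531*(107 + 531)) = 1/(531*638) = 1/338778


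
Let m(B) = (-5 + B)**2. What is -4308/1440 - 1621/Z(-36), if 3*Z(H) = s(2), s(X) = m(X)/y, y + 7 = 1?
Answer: 388681/120 ≈ 3239.0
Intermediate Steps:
y = -6 (y = -7 + 1 = -6)
s(X) = -(-5 + X)**2/6 (s(X) = (-5 + X)**2/(-6) = (-5 + X)**2*(-1/6) = -(-5 + X)**2/6)
Z(H) = -1/2 (Z(H) = (-(-5 + 2)**2/6)/3 = (-1/6*(-3)**2)/3 = (-1/6*9)/3 = (1/3)*(-3/2) = -1/2)
-4308/1440 - 1621/Z(-36) = -4308/1440 - 1621/(-1/2) = -4308*1/1440 - 1621*(-2) = -359/120 + 3242 = 388681/120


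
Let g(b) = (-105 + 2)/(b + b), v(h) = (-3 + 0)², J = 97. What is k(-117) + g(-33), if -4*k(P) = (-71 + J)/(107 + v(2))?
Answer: 11519/7656 ≈ 1.5046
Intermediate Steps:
v(h) = 9 (v(h) = (-3)² = 9)
k(P) = -13/232 (k(P) = -(-71 + 97)/(4*(107 + 9)) = -13/(2*116) = -¼*13/58 = -13/232)
g(b) = -103/(2*b) (g(b) = -103*1/(2*b) = -103/(2*b))
k(-117) + g(-33) = -13/232 - 103/2/(-33) = -13/232 - 103/2*(-1/33) = -13/232 + 103/66 = 11519/7656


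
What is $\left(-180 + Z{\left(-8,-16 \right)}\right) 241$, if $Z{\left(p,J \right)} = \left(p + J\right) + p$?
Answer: $-51092$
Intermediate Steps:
$Z{\left(p,J \right)} = J + 2 p$ ($Z{\left(p,J \right)} = \left(J + p\right) + p = J + 2 p$)
$\left(-180 + Z{\left(-8,-16 \right)}\right) 241 = \left(-180 + \left(-16 + 2 \left(-8\right)\right)\right) 241 = \left(-180 - 32\right) 241 = \left(-212\right) 241 = -51092$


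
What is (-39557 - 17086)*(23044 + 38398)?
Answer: -3480259206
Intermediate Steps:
(-39557 - 17086)*(23044 + 38398) = -56643*61442 = -3480259206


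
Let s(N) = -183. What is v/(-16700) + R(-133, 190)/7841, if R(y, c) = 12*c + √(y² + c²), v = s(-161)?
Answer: 39510903/130944700 + 19*√149/7841 ≈ 0.33132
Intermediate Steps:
v = -183
R(y, c) = √(c² + y²) + 12*c (R(y, c) = 12*c + √(c² + y²) = √(c² + y²) + 12*c)
v/(-16700) + R(-133, 190)/7841 = -183/(-16700) + (√(190² + (-133)²) + 12*190)/7841 = -183*(-1/16700) + (√(36100 + 17689) + 2280)*(1/7841) = 183/16700 + (√53789 + 2280)*(1/7841) = 183/16700 + (19*√149 + 2280)*(1/7841) = 183/16700 + (2280 + 19*√149)*(1/7841) = 183/16700 + (2280/7841 + 19*√149/7841) = 39510903/130944700 + 19*√149/7841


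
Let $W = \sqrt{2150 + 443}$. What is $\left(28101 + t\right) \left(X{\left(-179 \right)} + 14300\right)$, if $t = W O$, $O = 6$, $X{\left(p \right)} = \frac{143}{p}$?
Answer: $\frac{71926111257}{179} + \frac{15357342 \sqrt{2593}}{179} \approx 4.0619 \cdot 10^{8}$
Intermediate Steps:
$W = \sqrt{2593} \approx 50.922$
$t = 6 \sqrt{2593}$ ($t = \sqrt{2593} \cdot 6 = 6 \sqrt{2593} \approx 305.53$)
$\left(28101 + t\right) \left(X{\left(-179 \right)} + 14300\right) = \left(28101 + 6 \sqrt{2593}\right) \left(\frac{143}{-179} + 14300\right) = \left(28101 + 6 \sqrt{2593}\right) \left(143 \left(- \frac{1}{179}\right) + 14300\right) = \left(28101 + 6 \sqrt{2593}\right) \left(- \frac{143}{179} + 14300\right) = \left(28101 + 6 \sqrt{2593}\right) \frac{2559557}{179} = \frac{71926111257}{179} + \frac{15357342 \sqrt{2593}}{179}$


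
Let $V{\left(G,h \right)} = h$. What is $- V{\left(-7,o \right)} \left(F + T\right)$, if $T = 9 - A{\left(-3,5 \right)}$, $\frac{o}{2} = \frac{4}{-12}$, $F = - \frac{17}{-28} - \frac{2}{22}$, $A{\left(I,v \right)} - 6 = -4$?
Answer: $\frac{2315}{462} \approx 5.0108$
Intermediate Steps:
$A{\left(I,v \right)} = 2$ ($A{\left(I,v \right)} = 6 - 4 = 2$)
$F = \frac{159}{308}$ ($F = \left(-17\right) \left(- \frac{1}{28}\right) - \frac{1}{11} = \frac{17}{28} - \frac{1}{11} = \frac{159}{308} \approx 0.51623$)
$o = - \frac{2}{3}$ ($o = 2 \frac{4}{-12} = 2 \cdot 4 \left(- \frac{1}{12}\right) = 2 \left(- \frac{1}{3}\right) = - \frac{2}{3} \approx -0.66667$)
$T = 7$ ($T = 9 - 2 = 7$)
$- V{\left(-7,o \right)} \left(F + T\right) = \left(-1\right) \left(- \frac{2}{3}\right) \left(\frac{159}{308} + 7\right) = \frac{2}{3} \cdot \frac{2315}{308} = \frac{2315}{462}$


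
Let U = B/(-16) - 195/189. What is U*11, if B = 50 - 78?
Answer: 1991/252 ≈ 7.9008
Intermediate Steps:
B = -28
U = 181/252 (U = -28/(-16) - 195/189 = -28*(-1/16) - 195*1/189 = 7/4 - 65/63 = 181/252 ≈ 0.71825)
U*11 = (181/252)*11 = 1991/252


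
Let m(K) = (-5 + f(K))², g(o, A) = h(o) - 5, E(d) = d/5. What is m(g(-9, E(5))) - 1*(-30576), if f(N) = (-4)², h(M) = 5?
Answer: 30697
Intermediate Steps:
E(d) = d/5 (E(d) = d*(⅕) = d/5)
g(o, A) = 0 (g(o, A) = 5 - 5 = 0)
f(N) = 16
m(K) = 121 (m(K) = (-5 + 16)² = 11² = 121)
m(g(-9, E(5))) - 1*(-30576) = 121 - 1*(-30576) = 121 + 30576 = 30697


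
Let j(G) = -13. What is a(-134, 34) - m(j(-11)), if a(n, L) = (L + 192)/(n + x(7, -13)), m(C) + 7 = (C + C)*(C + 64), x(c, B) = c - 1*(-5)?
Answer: 81200/61 ≈ 1331.1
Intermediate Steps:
x(c, B) = 5 + c (x(c, B) = c + 5 = 5 + c)
m(C) = -7 + 2*C*(64 + C) (m(C) = -7 + (C + C)*(C + 64) = -7 + (2*C)*(64 + C) = -7 + 2*C*(64 + C))
a(n, L) = (192 + L)/(12 + n) (a(n, L) = (L + 192)/(n + (5 + 7)) = (192 + L)/(n + 12) = (192 + L)/(12 + n))
a(-134, 34) - m(j(-11)) = (192 + 34)/(12 - 134) - (-7 + 2*(-13)² + 128*(-13)) = 226/(-122) - (-7 + 2*169 - 1664) = -1/122*226 - (-7 + 338 - 1664) = -113/61 - 1*(-1333) = -113/61 + 1333 = 81200/61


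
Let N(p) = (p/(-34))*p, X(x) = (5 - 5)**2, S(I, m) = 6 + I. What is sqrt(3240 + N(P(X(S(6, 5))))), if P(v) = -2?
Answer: sqrt(936326)/17 ≈ 56.920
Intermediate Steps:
X(x) = 0 (X(x) = 0**2 = 0)
N(p) = -p**2/34 (N(p) = (p*(-1/34))*p = (-p/34)*p = -p**2/34)
sqrt(3240 + N(P(X(S(6, 5))))) = sqrt(3240 - 1/34*(-2)**2) = sqrt(3240 - 1/34*4) = sqrt(3240 - 2/17) = sqrt(55078/17) = sqrt(936326)/17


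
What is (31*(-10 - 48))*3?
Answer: -5394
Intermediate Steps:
(31*(-10 - 48))*3 = (31*(-58))*3 = -1798*3 = -5394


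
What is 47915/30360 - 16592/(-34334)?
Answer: 214884673/104238024 ≈ 2.0615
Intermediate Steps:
47915/30360 - 16592/(-34334) = 47915*(1/30360) - 16592*(-1/34334) = 9583/6072 + 8296/17167 = 214884673/104238024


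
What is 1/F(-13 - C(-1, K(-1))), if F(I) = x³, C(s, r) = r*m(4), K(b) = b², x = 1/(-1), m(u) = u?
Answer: -1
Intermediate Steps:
x = -1
C(s, r) = 4*r (C(s, r) = r*4 = 4*r)
F(I) = -1 (F(I) = (-1)³ = -1)
1/F(-13 - C(-1, K(-1))) = 1/(-1) = -1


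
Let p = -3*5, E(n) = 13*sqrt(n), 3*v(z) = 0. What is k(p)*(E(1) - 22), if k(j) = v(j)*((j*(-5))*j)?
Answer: 0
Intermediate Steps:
v(z) = 0 (v(z) = (1/3)*0 = 0)
p = -15
k(j) = 0 (k(j) = 0*((j*(-5))*j) = 0*((-5*j)*j) = 0*(-5*j**2) = 0)
k(p)*(E(1) - 22) = 0*(13*sqrt(1) - 22) = 0*(13*1 - 22) = 0*(13 - 22) = 0*(-9) = 0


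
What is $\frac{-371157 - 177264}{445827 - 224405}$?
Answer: $- \frac{548421}{221422} \approx -2.4768$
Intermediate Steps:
$\frac{-371157 - 177264}{445827 - 224405} = - \frac{548421}{221422}$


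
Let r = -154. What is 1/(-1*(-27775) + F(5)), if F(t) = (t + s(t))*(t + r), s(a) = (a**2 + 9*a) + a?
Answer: 1/15855 ≈ 6.3072e-5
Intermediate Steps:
s(a) = a**2 + 10*a
F(t) = (-154 + t)*(t + t*(10 + t)) (F(t) = (t + t*(10 + t))*(t - 154) = (t + t*(10 + t))*(-154 + t) = (-154 + t)*(t + t*(10 + t)))
1/(-1*(-27775) + F(5)) = 1/(-1*(-27775) + 5*(-1694 + 5**2 - 143*5)) = 1/(27775 + 5*(-1694 + 25 - 715)) = 1/(27775 + 5*(-2384)) = 1/(27775 - 11920) = 1/15855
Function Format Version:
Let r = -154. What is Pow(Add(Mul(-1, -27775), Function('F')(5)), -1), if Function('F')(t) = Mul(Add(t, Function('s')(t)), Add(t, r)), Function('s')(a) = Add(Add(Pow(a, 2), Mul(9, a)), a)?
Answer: Rational(1, 15855) ≈ 6.3072e-5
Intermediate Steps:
Function('s')(a) = Add(Pow(a, 2), Mul(10, a))
Function('F')(t) = Mul(Add(-154, t), Add(t, Mul(t, Add(10, t)))) (Function('F')(t) = Mul(Add(t, Mul(t, Add(10, t))), Add(t, -154)) = Mul(Add(t, Mul(t, Add(10, t))), Add(-154, t)) = Mul(Add(-154, t), Add(t, Mul(t, Add(10, t)))))
Pow(Add(Mul(-1, -27775), Function('F')(5)), -1) = Pow(Add(Mul(-1, -27775), Mul(5, Add(-1694, Pow(5, 2), Mul(-143, 5)))), -1) = Pow(Add(27775, Mul(5, Add(-1694, 25, -715))), -1) = Pow(Add(27775, Mul(5, -2384)), -1) = Pow(Add(27775, -11920), -1) = Pow(15855, -1) = Rational(1, 15855)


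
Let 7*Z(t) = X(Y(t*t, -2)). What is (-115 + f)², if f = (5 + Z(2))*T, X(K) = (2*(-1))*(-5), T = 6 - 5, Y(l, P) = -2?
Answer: 577600/49 ≈ 11788.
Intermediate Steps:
T = 1
X(K) = 10 (X(K) = -2*(-5) = 10)
Z(t) = 10/7 (Z(t) = (⅐)*10 = 10/7)
f = 45/7 (f = (5 + 10/7)*1 = (45/7)*1 = 45/7 ≈ 6.4286)
(-115 + f)² = (-115 + 45/7)² = (-760/7)² = 577600/49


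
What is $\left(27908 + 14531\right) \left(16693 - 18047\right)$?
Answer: $-57462406$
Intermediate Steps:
$\left(27908 + 14531\right) \left(16693 - 18047\right) = 42439 \left(-1354\right) = -57462406$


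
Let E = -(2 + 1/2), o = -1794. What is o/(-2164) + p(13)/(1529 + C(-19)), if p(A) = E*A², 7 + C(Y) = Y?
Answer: 445523/813123 ≈ 0.54792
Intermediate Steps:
C(Y) = -7 + Y
E = -5/2 (E = -(2 + 1*(½)) = -(2 + ½) = -1*5/2 = -5/2 ≈ -2.5000)
p(A) = -5*A²/2
o/(-2164) + p(13)/(1529 + C(-19)) = -1794/(-2164) + (-5/2*13²)/(1529 + (-7 - 19)) = -1794*(-1/2164) + (-5/2*169)/(1529 - 26) = 897/1082 - 845/2/1503 = 897/1082 - 845/2*1/1503 = 897/1082 - 845/3006 = 445523/813123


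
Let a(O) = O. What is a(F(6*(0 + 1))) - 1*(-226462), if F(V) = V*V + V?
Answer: 226504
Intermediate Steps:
F(V) = V + V² (F(V) = V² + V = V + V²)
a(F(6*(0 + 1))) - 1*(-226462) = (6*(0 + 1))*(1 + 6*(0 + 1)) - 1*(-226462) = (6*1)*(1 + 6*1) + 226462 = 6*(1 + 6) + 226462 = 6*7 + 226462 = 42 + 226462 = 226504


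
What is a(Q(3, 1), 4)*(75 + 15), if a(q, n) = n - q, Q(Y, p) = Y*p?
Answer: 90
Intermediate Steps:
a(Q(3, 1), 4)*(75 + 15) = (4 - 3)*(75 + 15) = (4 - 1*3)*90 = (4 - 3)*90 = 1*90 = 90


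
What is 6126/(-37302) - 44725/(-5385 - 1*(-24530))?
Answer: -59520474/23804893 ≈ -2.5003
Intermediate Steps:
6126/(-37302) - 44725/(-5385 - 1*(-24530)) = 6126*(-1/37302) - 44725/(-5385 + 24530) = -1021/6217 - 44725/19145 = -1021/6217 - 44725*1/19145 = -1021/6217 - 8945/3829 = -59520474/23804893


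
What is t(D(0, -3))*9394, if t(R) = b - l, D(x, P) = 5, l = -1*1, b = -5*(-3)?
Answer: 150304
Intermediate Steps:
b = 15
l = -1
t(R) = 16 (t(R) = 15 - 1*(-1) = 15 + 1 = 16)
t(D(0, -3))*9394 = 16*9394 = 150304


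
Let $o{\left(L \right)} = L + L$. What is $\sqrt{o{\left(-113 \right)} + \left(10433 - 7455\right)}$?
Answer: $8 \sqrt{43} \approx 52.46$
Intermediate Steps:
$o{\left(L \right)} = 2 L$
$\sqrt{o{\left(-113 \right)} + \left(10433 - 7455\right)} = \sqrt{2 \left(-113\right) + \left(10433 - 7455\right)} = \sqrt{-226 + \left(10433 - 7455\right)} = \sqrt{-226 + 2978} = \sqrt{2752} = 8 \sqrt{43}$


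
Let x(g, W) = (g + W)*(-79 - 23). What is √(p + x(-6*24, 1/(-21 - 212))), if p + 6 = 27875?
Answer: √2310400739/233 ≈ 206.29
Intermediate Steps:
p = 27869 (p = -6 + 27875 = 27869)
x(g, W) = -102*W - 102*g (x(g, W) = (W + g)*(-102) = -102*W - 102*g)
√(p + x(-6*24, 1/(-21 - 212))) = √(27869 + (-102/(-21 - 212) - (-612)*24)) = √(27869 + (-102/(-233) - 102*(-144))) = √(27869 + (-102*(-1/233) + 14688)) = √(27869 + (102/233 + 14688)) = √(27869 + 3422406/233) = √(9915883/233) = √2310400739/233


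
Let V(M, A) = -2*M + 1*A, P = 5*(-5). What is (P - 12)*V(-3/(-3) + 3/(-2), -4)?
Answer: 111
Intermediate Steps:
P = -25
V(M, A) = A - 2*M (V(M, A) = -2*M + A = A - 2*M)
(P - 12)*V(-3/(-3) + 3/(-2), -4) = (-25 - 12)*(-4 - 2*(-3/(-3) + 3/(-2))) = -37*(-4 - 2*(-3*(-1/3) + 3*(-1/2))) = -37*(-4 - 2*(1 - 3/2)) = -37*(-4 - 2*(-1/2)) = -37*(-4 + 1) = -37*(-3) = 111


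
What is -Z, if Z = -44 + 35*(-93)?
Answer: 3299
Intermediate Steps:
Z = -3299 (Z = -44 - 3255 = -3299)
-Z = -1*(-3299) = 3299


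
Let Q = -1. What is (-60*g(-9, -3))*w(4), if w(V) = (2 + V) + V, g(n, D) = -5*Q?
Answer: -3000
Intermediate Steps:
g(n, D) = 5 (g(n, D) = -5*(-1) = 5)
w(V) = 2 + 2*V
(-60*g(-9, -3))*w(4) = (-60*5)*(2 + 2*4) = -300*(2 + 8) = -300*10 = -3000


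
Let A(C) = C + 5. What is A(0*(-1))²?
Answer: 25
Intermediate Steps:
A(C) = 5 + C
A(0*(-1))² = (5 + 0*(-1))² = (5 + 0)² = 5² = 25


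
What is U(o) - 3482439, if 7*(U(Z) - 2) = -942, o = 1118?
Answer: -24378001/7 ≈ -3.4826e+6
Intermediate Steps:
U(Z) = -928/7 (U(Z) = 2 + (⅐)*(-942) = 2 - 942/7 = -928/7)
U(o) - 3482439 = -928/7 - 3482439 = -24378001/7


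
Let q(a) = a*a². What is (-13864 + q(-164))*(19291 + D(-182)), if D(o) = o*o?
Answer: -231926311320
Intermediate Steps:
D(o) = o²
q(a) = a³
(-13864 + q(-164))*(19291 + D(-182)) = (-13864 + (-164)³)*(19291 + (-182)²) = (-13864 - 4410944)*(19291 + 33124) = -4424808*52415 = -231926311320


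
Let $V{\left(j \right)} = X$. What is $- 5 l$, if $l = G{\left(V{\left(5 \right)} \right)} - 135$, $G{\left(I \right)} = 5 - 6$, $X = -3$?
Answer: $680$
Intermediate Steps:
$V{\left(j \right)} = -3$
$G{\left(I \right)} = -1$
$l = -136$ ($l = -1 - 135 = -136$)
$- 5 l = \left(-5\right) \left(-136\right) = 680$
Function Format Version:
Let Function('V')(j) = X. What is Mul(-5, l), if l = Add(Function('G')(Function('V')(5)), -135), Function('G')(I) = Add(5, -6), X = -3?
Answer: 680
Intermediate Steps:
Function('V')(j) = -3
Function('G')(I) = -1
l = -136 (l = Add(-1, -135) = -136)
Mul(-5, l) = Mul(-5, -136) = 680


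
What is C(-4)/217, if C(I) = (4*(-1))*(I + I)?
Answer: 32/217 ≈ 0.14747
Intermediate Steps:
C(I) = -8*I
C(-4)/217 = -8*(-4)/217 = 32*(1/217) = 32/217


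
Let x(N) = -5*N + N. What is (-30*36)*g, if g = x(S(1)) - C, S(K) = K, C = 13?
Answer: 18360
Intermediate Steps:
x(N) = -4*N
g = -17 (g = -4*1 - 1*13 = -4 - 13 = -17)
(-30*36)*g = -30*36*(-17) = -1080*(-17) = 18360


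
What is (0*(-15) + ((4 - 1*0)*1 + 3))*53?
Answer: 371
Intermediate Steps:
(0*(-15) + ((4 - 1*0)*1 + 3))*53 = (0 + ((4 + 0)*1 + 3))*53 = (0 + (4*1 + 3))*53 = (0 + (4 + 3))*53 = (0 + 7)*53 = 7*53 = 371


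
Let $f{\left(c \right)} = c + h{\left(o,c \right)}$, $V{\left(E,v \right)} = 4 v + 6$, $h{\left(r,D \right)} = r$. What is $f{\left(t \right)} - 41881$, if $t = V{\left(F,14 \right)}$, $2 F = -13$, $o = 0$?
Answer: $-41819$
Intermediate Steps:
$F = - \frac{13}{2}$ ($F = \frac{1}{2} \left(-13\right) = - \frac{13}{2} \approx -6.5$)
$V{\left(E,v \right)} = 6 + 4 v$
$t = 62$ ($t = 6 + 4 \cdot 14 = 6 + 56 = 62$)
$f{\left(c \right)} = c$ ($f{\left(c \right)} = c + 0 = c$)
$f{\left(t \right)} - 41881 = 62 - 41881 = -41819$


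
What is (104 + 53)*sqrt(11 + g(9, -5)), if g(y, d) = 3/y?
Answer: 157*sqrt(102)/3 ≈ 528.54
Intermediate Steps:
(104 + 53)*sqrt(11 + g(9, -5)) = (104 + 53)*sqrt(11 + 3/9) = 157*sqrt(11 + 3*(1/9)) = 157*sqrt(11 + 1/3) = 157*sqrt(34/3) = 157*(sqrt(102)/3) = 157*sqrt(102)/3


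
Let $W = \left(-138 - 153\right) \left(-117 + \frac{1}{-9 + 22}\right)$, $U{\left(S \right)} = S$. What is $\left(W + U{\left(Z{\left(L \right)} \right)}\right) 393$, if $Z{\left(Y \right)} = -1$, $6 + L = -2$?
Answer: $\frac{173826651}{13} \approx 1.3371 \cdot 10^{7}$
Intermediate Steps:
$L = -8$ ($L = -6 - 2 = -8$)
$W = \frac{442320}{13}$ ($W = - 291 \left(-117 + \frac{1}{13}\right) = \left(-291\right) \left(- \frac{1520}{13}\right) = \frac{442320}{13} \approx 34025.0$)
$\left(W + U{\left(Z{\left(L \right)} \right)}\right) 393 = \left(\frac{442320}{13} - 1\right) 393 = \frac{442307}{13} \cdot 393 = \frac{173826651}{13}$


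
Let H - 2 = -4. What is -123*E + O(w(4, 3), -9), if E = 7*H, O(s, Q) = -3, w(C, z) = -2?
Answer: 1719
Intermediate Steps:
H = -2 (H = 2 - 4 = -2)
E = -14 (E = 7*(-2) = -14)
-123*E + O(w(4, 3), -9) = -123*(-14) - 3 = 1722 - 3 = 1719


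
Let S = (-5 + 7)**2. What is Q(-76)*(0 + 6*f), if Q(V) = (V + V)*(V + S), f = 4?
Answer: 262656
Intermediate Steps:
S = 4 (S = 2**2 = 4)
Q(V) = 2*V*(4 + V) (Q(V) = (V + V)*(V + 4) = (2*V)*(4 + V) = 2*V*(4 + V))
Q(-76)*(0 + 6*f) = (2*(-76)*(4 - 76))*(0 + 6*4) = (2*(-76)*(-72))*(0 + 24) = 10944*24 = 262656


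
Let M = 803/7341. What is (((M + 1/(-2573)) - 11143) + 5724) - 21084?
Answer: -500597020901/18888393 ≈ -26503.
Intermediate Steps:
M = 803/7341 (M = 803*(1/7341) = 803/7341 ≈ 0.10939)
(((M + 1/(-2573)) - 11143) + 5724) - 21084 = (((803/7341 + 1/(-2573)) - 11143) + 5724) - 21084 = (((803/7341 - 1/2573) - 11143) + 5724) - 21084 = ((2058778/18888393 - 11143) + 5724) - 21084 = (-210471304421/18888393 + 5724) - 21084 = -102354142889/18888393 - 21084 = -500597020901/18888393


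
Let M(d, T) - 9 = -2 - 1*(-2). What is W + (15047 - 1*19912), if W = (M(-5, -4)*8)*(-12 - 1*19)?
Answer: -7097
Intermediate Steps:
M(d, T) = 9 (M(d, T) = 9 + (-2 - 1*(-2)) = 9 + (-2 + 2) = 9 + 0 = 9)
W = -2232 (W = (9*8)*(-12 - 1*19) = 72*(-12 - 19) = 72*(-31) = -2232)
W + (15047 - 1*19912) = -2232 + (15047 - 1*19912) = -2232 + (15047 - 19912) = -2232 - 4865 = -7097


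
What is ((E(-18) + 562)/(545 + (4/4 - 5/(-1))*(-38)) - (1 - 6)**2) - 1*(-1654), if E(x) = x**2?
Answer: 517279/317 ≈ 1631.8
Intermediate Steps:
((E(-18) + 562)/(545 + (4/4 - 5/(-1))*(-38)) - (1 - 6)**2) - 1*(-1654) = (((-18)**2 + 562)/(545 + (4/4 - 5/(-1))*(-38)) - (1 - 6)**2) - 1*(-1654) = ((324 + 562)/(545 + (4*(1/4) - 5*(-1))*(-38)) - 1*(-5)**2) + 1654 = (886/(545 + (1 + 5)*(-38)) - 1*25) + 1654 = (886/(545 + 6*(-38)) - 25) + 1654 = (886/(545 - 228) - 25) + 1654 = (886/317 - 25) + 1654 = -7039/317 + 1654 = 517279/317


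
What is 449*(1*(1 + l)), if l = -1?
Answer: 0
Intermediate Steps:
449*(1*(1 + l)) = 449*(1*(1 - 1)) = 449*(1*0) = 449*0 = 0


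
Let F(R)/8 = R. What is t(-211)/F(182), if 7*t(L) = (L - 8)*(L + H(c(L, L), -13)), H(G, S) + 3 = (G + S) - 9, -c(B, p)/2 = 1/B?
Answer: 5452443/1075256 ≈ 5.0708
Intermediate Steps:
c(B, p) = -2/B
H(G, S) = -12 + G + S (H(G, S) = -3 + ((G + S) - 9) = -3 + (-9 + G + S) = -12 + G + S)
t(L) = (-8 + L)*(-25 + L - 2/L)/7 (t(L) = ((L - 8)*(L + (-12 - 2/L - 13)))/7 = ((-8 + L)*(L + (-25 - 2/L)))/7 = ((-8 + L)*(-25 + L - 2/L))/7 = (-8 + L)*(-25 + L - 2/L)/7)
F(R) = 8*R
t(-211)/F(182) = ((⅐)*(16 + (-211)³ - 33*(-211)² + 198*(-211))/(-211))/((8*182)) = ((⅐)*(-1/211)*(16 - 9393931 - 33*44521 - 41778))/1456 = ((⅐)*(-1/211)*(16 - 9393931 - 1469193 - 41778))*(1/1456) = ((⅐)*(-1/211)*(-10904886))*(1/1456) = (10904886/1477)*(1/1456) = 5452443/1075256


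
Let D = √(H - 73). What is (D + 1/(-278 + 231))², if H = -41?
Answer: (-1 + 47*I*√114)²/2209 ≈ -114.0 - 0.45434*I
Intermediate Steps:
D = I*√114 (D = √(-41 - 73) = √(-114) = I*√114 ≈ 10.677*I)
(D + 1/(-278 + 231))² = (I*√114 + 1/(-278 + 231))² = (I*√114 + 1/(-47))² = (I*√114 - 1/47)² = (-1/47 + I*√114)²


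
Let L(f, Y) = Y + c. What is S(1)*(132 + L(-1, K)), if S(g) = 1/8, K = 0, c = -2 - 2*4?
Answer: 61/4 ≈ 15.250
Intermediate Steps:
c = -10 (c = -2 - 8 = -10)
L(f, Y) = -10 + Y (L(f, Y) = Y - 10 = -10 + Y)
S(g) = 1/8
S(1)*(132 + L(-1, K)) = (132 + (-10 + 0))/8 = (132 - 10)/8 = (1/8)*122 = 61/4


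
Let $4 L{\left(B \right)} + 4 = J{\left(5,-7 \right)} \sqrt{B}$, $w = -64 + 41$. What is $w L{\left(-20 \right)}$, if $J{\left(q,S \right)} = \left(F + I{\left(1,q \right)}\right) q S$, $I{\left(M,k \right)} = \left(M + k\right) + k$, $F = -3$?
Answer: $23 + 3220 i \sqrt{5} \approx 23.0 + 7200.1 i$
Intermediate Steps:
$w = -23$
$I{\left(M,k \right)} = M + 2 k$
$J{\left(q,S \right)} = S q \left(-2 + 2 q\right)$ ($J{\left(q,S \right)} = \left(-3 + \left(1 + 2 q\right)\right) q S = \left(-2 + 2 q\right) q S = q \left(-2 + 2 q\right) S = S q \left(-2 + 2 q\right)$)
$L{\left(B \right)} = -1 - 70 \sqrt{B}$ ($L{\left(B \right)} = -1 + \frac{2 \left(-7\right) 5 \left(-1 + 5\right) \sqrt{B}}{4} = -1 + \frac{2 \left(-7\right) 5 \cdot 4 \sqrt{B}}{4} = -1 + \frac{\left(-280\right) \sqrt{B}}{4} = -1 - 70 \sqrt{B}$)
$w L{\left(-20 \right)} = - 23 \left(-1 - 70 \sqrt{-20}\right) = - 23 \left(-1 - 70 \cdot 2 i \sqrt{5}\right) = - 23 \left(-1 - 140 i \sqrt{5}\right) = 23 + 3220 i \sqrt{5}$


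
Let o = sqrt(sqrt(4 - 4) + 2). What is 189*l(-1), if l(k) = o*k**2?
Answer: 189*sqrt(2) ≈ 267.29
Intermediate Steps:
o = sqrt(2) (o = sqrt(sqrt(0) + 2) = sqrt(0 + 2) = sqrt(2) ≈ 1.4142)
l(k) = sqrt(2)*k**2
189*l(-1) = 189*(sqrt(2)*(-1)**2) = 189*(sqrt(2)*1) = 189*sqrt(2)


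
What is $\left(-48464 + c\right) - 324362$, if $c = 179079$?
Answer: $-193747$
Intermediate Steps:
$\left(-48464 + c\right) - 324362 = \left(-48464 + 179079\right) - 324362 = 130615 - 324362 = -193747$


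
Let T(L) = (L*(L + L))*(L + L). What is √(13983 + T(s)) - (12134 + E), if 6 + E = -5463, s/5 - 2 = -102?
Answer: -6665 + I*√499986017 ≈ -6665.0 + 22360.0*I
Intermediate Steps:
s = -500 (s = 10 + 5*(-102) = 10 - 510 = -500)
E = -5469 (E = -6 - 5463 = -5469)
T(L) = 4*L³ (T(L) = (L*(2*L))*(2*L) = (2*L²)*(2*L) = 4*L³)
√(13983 + T(s)) - (12134 + E) = √(13983 + 4*(-500)³) - (12134 - 5469) = √(13983 + 4*(-125000000)) - 1*6665 = √(13983 - 500000000) - 6665 = √(-499986017) - 6665 = I*√499986017 - 6665 = -6665 + I*√499986017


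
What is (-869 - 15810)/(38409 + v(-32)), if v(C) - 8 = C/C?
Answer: -16679/38418 ≈ -0.43415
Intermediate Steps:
v(C) = 9 (v(C) = 8 + C/C = 8 + 1 = 9)
(-869 - 15810)/(38409 + v(-32)) = (-869 - 15810)/(38409 + 9) = -16679/38418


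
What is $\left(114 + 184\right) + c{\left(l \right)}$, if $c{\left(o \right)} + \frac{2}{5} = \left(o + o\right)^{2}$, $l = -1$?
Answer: $\frac{1508}{5} \approx 301.6$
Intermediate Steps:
$c{\left(o \right)} = - \frac{2}{5} + 4 o^{2}$ ($c{\left(o \right)} = - \frac{2}{5} + \left(o + o\right)^{2} = - \frac{2}{5} + \left(2 o\right)^{2} = - \frac{2}{5} + 4 o^{2}$)
$\left(114 + 184\right) + c{\left(l \right)} = \left(114 + 184\right) - \left(\frac{2}{5} - 4 \left(-1\right)^{2}\right) = 298 + \left(- \frac{2}{5} + 4 \cdot 1\right) = 298 + \left(- \frac{2}{5} + 4\right) = 298 + \frac{18}{5} = \frac{1508}{5}$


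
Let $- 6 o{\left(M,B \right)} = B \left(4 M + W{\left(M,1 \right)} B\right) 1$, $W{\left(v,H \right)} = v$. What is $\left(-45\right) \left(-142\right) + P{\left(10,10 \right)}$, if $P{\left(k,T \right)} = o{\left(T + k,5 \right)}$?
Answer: $6240$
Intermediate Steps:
$o{\left(M,B \right)} = - \frac{B \left(4 M + B M\right)}{6}$ ($o{\left(M,B \right)} = - \frac{B \left(4 M + M B\right) 1}{6} = - \frac{B \left(4 M + B M\right) 1}{6} = - \frac{B \left(4 M + B M\right)}{6}$)
$P{\left(k,T \right)} = - \frac{15 T}{2} - \frac{15 k}{2}$ ($P{\left(k,T \right)} = \left(- \frac{1}{6}\right) 5 \left(T + k\right) \left(4 + 5\right) = \left(- \frac{1}{6}\right) 5 \left(T + k\right) 9 = - \frac{15 T}{2} - \frac{15 k}{2}$)
$\left(-45\right) \left(-142\right) + P{\left(10,10 \right)} = \left(-45\right) \left(-142\right) - 150 = 6390 - 150 = 6240$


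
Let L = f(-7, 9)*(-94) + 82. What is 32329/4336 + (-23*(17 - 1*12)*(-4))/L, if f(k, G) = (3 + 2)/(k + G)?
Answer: 2951777/663408 ≈ 4.4494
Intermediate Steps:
f(k, G) = 5/(G + k)
L = -153 (L = (5/(9 - 7))*(-94) + 82 = (5/2)*(-94) + 82 = -235 + 82 = -153)
32329/4336 + (-23*(17 - 1*12)*(-4))/L = 32329/4336 + (-23*(17 - 1*12)*(-4))/(-153) = 32329*(1/4336) + (-23*(17 - 12)*(-4))*(-1/153) = 32329/4336 + (-23*5*(-4))*(-1/153) = 32329/4336 - 115*(-4)*(-1/153) = 32329/4336 + 460*(-1/153) = 32329/4336 - 460/153 = 2951777/663408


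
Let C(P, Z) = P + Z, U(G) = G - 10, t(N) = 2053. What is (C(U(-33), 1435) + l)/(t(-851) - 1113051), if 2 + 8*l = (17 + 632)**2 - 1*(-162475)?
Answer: -297405/4443992 ≈ -0.066923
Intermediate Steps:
U(G) = -10 + G
l = 291837/4 (l = -1/4 + ((17 + 632)**2 - 1*(-162475))/8 = -1/4 + (649**2 + 162475)/8 = -1/4 + (421201 + 162475)/8 = -1/4 + (1/8)*583676 = -1/4 + 145919/2 = 291837/4 ≈ 72959.)
(C(U(-33), 1435) + l)/(t(-851) - 1113051) = (((-10 - 33) + 1435) + 291837/4)/(2053 - 1113051) = ((-43 + 1435) + 291837/4)/(-1110998) = (1392 + 291837/4)*(-1/1110998) = (297405/4)*(-1/1110998) = -297405/4443992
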